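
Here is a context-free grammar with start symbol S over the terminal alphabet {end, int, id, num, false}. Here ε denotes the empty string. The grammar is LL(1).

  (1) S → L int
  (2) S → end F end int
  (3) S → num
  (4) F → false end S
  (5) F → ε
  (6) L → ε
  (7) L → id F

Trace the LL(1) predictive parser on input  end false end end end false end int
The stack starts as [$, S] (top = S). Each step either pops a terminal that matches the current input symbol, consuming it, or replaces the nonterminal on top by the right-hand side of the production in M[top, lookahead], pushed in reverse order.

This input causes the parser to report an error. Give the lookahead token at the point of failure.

step 1: stack=$ S  input=end false end end end false end int $  — expand S → end F end int
step 2: stack=$ int end F end  input=end false end end end false end int $  — match end
step 3: stack=$ int end F  input=false end end end false end int $  — expand F → false end S
step 4: stack=$ int end S end false  input=false end end end false end int $  — match false
step 5: stack=$ int end S end  input=end end end false end int $  — match end
step 6: stack=$ int end S  input=end end false end int $  — expand S → end F end int
step 7: stack=$ int end int end F end  input=end end false end int $  — match end
step 8: stack=$ int end int end F  input=end false end int $  — expand F → ε
step 9: stack=$ int end int end  input=end false end int $  — match end
step 10: stack=$ int end int  input=false end int $  — error: top is terminal int but lookahead is false

false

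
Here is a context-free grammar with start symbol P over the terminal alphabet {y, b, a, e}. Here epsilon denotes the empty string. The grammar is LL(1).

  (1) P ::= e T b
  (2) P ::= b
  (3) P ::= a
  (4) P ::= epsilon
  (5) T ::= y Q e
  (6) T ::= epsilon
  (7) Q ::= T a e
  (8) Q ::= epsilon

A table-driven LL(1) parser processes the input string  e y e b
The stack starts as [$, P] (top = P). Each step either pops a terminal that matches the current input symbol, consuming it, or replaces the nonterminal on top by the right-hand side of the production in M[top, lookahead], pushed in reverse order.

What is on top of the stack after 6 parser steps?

     Stack      Input      Action
  1  $ P        e y e b $  expand P ::= e T b
  2  $ b T e    e y e b $  match e
  3  $ b T      y e b $    expand T ::= y Q e
  4  $ b e Q y  y e b $    match y
  5  $ b e Q    e b $      expand Q ::= epsilon
  6  $ b e      e b $      match e
Stack after step 6: $ b (top = b).

b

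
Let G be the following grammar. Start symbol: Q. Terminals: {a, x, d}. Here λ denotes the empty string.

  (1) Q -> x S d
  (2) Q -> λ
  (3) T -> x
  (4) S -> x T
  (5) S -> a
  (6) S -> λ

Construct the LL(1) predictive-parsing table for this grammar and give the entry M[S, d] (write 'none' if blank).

S -> λ

FIRST(Q) = {λ, x}
FIRST(T) = {x}
FIRST(S) = {λ, a, x}
FOLLOW(Q) includes $ since Q is the start symbol.
FOLLOW(S): in Q->x S d, S is followed by d with FIRST {d}. Thus FOLLOW(S) = {d}.
For S -> x T: FIRST(x T) = {x}, so it goes in M[S, t] for t ∈ {x}.
For S -> a: FIRST(a) = {a}, so it goes in M[S, t] for t ∈ {a}.
For S -> λ: FIRST(λ) = {λ}, so it goes in M[S, t] for t ∈ {}; since λ ∈ FIRST, also for every t ∈ FOLLOW(S) = {d}.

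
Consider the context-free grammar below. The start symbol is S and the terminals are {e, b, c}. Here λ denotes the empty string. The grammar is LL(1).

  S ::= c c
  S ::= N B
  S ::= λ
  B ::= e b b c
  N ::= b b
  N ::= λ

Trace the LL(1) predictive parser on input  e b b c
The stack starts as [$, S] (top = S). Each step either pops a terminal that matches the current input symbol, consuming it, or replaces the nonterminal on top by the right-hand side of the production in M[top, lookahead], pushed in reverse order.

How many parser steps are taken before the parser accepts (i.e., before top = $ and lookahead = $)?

7

     Stack      Input      Action
  1  $ S        e b b c $  expand S ::= N B
  2  $ B N      e b b c $  expand N ::= λ
  3  $ B        e b b c $  expand B ::= e b b c
  4  $ c b b e  e b b c $  match e
  5  $ c b b    b b c $    match b
  6  $ c b      b c $      match b
  7  $ c        c $        match c
Accept reached after 7 steps.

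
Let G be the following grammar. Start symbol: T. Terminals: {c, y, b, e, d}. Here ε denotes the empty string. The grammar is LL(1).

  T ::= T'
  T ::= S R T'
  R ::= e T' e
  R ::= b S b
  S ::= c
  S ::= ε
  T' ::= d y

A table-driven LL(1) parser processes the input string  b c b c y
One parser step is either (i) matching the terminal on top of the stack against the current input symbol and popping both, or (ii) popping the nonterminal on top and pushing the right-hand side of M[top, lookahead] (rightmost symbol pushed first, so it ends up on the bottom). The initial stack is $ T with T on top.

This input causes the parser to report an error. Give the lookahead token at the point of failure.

c

     Stack       Input        Action
  1  $ T         b c b c y $  expand T ::= S R T'
  2  $ T' R S    b c b c y $  expand S ::= ε
  3  $ T' R      b c b c y $  expand R ::= b S b
  4  $ T' b S b  b c b c y $  match b
  5  $ T' b S    c b c y $    expand S ::= c
  6  $ T' b c    c b c y $    match c
  7  $ T' b      b c y $      match b
  8  $ T'        c y $        error: M[T', c] is empty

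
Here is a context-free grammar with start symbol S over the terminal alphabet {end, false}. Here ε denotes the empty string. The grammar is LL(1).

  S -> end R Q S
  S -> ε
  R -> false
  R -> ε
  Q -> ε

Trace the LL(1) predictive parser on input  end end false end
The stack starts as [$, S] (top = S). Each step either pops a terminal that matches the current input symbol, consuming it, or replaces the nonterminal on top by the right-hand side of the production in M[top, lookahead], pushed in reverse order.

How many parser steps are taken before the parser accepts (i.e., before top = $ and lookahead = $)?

14

step 1: stack=$ S  input=end end false end $  — expand S -> end R Q S
step 2: stack=$ S Q R end  input=end end false end $  — match end
step 3: stack=$ S Q R  input=end false end $  — expand R -> ε
step 4: stack=$ S Q  input=end false end $  — expand Q -> ε
step 5: stack=$ S  input=end false end $  — expand S -> end R Q S
step 6: stack=$ S Q R end  input=end false end $  — match end
step 7: stack=$ S Q R  input=false end $  — expand R -> false
step 8: stack=$ S Q false  input=false end $  — match false
step 9: stack=$ S Q  input=end $  — expand Q -> ε
step 10: stack=$ S  input=end $  — expand S -> end R Q S
step 11: stack=$ S Q R end  input=end $  — match end
step 12: stack=$ S Q R  input=$  — expand R -> ε
step 13: stack=$ S Q  input=$  — expand Q -> ε
step 14: stack=$ S  input=$  — expand S -> ε
Accept reached after 14 steps.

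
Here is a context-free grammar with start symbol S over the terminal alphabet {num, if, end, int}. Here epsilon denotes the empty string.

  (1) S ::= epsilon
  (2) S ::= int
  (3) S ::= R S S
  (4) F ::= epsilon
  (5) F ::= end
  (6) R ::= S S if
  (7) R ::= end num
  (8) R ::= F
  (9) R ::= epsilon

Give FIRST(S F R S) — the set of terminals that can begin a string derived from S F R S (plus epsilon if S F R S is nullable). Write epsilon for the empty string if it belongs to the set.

{epsilon, end, if, int}

FIRST(F) = {epsilon, end}
FIRST(S) = {epsilon, end, if, int}  (via R S S)
FIRST(R) = {epsilon, end, if, int}  (via S S if, F)
FIRST(S F R S): take FIRST of each symbol in turn, carrying on past any symbol whose FIRST contains epsilon; result {epsilon, end, if, int}.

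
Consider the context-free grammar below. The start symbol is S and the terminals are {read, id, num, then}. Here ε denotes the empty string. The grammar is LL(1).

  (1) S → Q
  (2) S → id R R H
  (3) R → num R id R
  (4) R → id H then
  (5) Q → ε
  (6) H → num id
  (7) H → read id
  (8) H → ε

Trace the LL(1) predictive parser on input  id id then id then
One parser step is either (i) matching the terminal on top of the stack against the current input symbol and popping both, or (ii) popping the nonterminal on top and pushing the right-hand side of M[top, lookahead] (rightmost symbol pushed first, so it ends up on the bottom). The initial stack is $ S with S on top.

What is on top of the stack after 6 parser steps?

     Stack            Input                 Action
  1  $ S              id id then id then $  expand S → id R R H
  2  $ H R R id       id id then id then $  match id
  3  $ H R R          id then id then $     expand R → id H then
  4  $ H R then H id  id then id then $     match id
  5  $ H R then H     then id then $        expand H → ε
  6  $ H R then       then id then $        match then
Stack after step 6: $ H R (top = R).

R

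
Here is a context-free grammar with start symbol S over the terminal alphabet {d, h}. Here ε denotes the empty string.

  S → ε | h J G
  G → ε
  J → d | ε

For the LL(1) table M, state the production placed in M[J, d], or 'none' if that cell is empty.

J → d

FIRST(S): from S→ε we get {ε}; from S→h J G we get {h}. So FIRST(S) = {ε, h}.
FIRST(G): from G→ε we get {ε}. So FIRST(G) = {ε}.
FIRST(J): from J→d we get {d}; from J→ε we get {ε}. So FIRST(J) = {ε, d}.
FOLLOW(S) includes $ since S is the start symbol.
FOLLOW(S): S appears on no right-hand side. Thus FOLLOW(S) = {$}.
FOLLOW(J): in S→h J G, J is followed by G with FIRST {ε}; in S→h J G, the suffix after J is nullable, so FOLLOW(J) ⊇ FOLLOW(S) = {$}. Thus FOLLOW(J) = {$}.
For J → d: FIRST(d) = {d}, so it goes in M[J, t] for t ∈ {d}.
For J → ε: FIRST(ε) = {ε}, so it goes in M[J, t] for t ∈ {}; since ε ∈ FIRST, also for every t ∈ FOLLOW(J) = {$}.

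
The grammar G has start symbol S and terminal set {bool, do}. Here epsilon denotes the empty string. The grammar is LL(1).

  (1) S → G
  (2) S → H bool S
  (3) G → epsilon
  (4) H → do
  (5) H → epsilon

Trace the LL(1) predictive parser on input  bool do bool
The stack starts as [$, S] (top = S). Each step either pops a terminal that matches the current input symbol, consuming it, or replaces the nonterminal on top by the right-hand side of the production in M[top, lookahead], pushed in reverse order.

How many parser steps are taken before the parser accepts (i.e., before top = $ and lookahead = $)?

     Stack        Input           Action
  1  $ S          bool do bool $  expand S → H bool S
  2  $ S bool H   bool do bool $  expand H → epsilon
  3  $ S bool     bool do bool $  match bool
  4  $ S          do bool $       expand S → H bool S
  5  $ S bool H   do bool $       expand H → do
  6  $ S bool do  do bool $       match do
  7  $ S bool     bool $          match bool
  8  $ S          $               expand S → G
  9  $ G          $               expand G → epsilon
Accept reached after 9 steps.

9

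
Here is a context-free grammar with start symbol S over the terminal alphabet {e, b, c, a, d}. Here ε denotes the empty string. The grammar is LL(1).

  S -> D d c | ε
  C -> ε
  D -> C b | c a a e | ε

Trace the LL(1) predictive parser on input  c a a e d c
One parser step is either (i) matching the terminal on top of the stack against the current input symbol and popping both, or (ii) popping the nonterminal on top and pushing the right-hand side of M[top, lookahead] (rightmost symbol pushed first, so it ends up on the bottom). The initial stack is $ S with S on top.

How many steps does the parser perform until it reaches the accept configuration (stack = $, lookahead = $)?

step 1: stack=$ S  input=c a a e d c $  — expand S -> D d c
step 2: stack=$ c d D  input=c a a e d c $  — expand D -> c a a e
step 3: stack=$ c d e a a c  input=c a a e d c $  — match c
step 4: stack=$ c d e a a  input=a a e d c $  — match a
step 5: stack=$ c d e a  input=a e d c $  — match a
step 6: stack=$ c d e  input=e d c $  — match e
step 7: stack=$ c d  input=d c $  — match d
step 8: stack=$ c  input=c $  — match c
Accept reached after 8 steps.

8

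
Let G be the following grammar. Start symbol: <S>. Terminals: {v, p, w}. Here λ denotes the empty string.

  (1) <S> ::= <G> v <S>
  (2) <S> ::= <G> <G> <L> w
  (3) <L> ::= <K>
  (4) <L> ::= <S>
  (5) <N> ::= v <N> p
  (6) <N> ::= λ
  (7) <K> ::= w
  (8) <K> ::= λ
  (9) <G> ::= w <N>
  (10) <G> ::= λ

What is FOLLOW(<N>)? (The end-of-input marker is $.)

{p, v, w}

FIRST(<N>) = {λ, v}
FIRST(<K>) = {λ, w}
FIRST(<G>) = {λ, w}
FIRST(<S>) = {v, w}  (via <G> v <S>, <G> <G> <L> w)
FIRST(<L>) = {λ, v, w}  (via <K>, <S>)
FOLLOW(<S>) includes $ since <S> is the start symbol.
FOLLOW(<L>): in <S>::=<G> <G> <L> w, <L> is followed by w with FIRST {w}. Thus FOLLOW(<L>) = {w}.
FOLLOW(<S>): in <S>::=<G> v <S>, the suffix after <S> is empty (adds nothing new); in <L>::=<S>, the suffix after <S> is empty, so FOLLOW(<S>) ⊇ FOLLOW(<L>) = {w}. Thus FOLLOW(<S>) = {$, w}.
FOLLOW(<K>): in <L>::=<K>, the suffix after <K> is empty, so FOLLOW(<K>) ⊇ FOLLOW(<L>) = {w}. Thus FOLLOW(<K>) = {w}.
FOLLOW(<G>): in <S>::=<G> v <S>, <G> is followed by v <S> with FIRST {v}; in <S>::=<G> <G> <L> w (occurrence 1), <G> is followed by <G> <L> w with FIRST {v, w}; in <S>::=<G> <G> <L> w (occurrence 2), <G> is followed by <L> w with FIRST {v, w}. Thus FOLLOW(<G>) = {v, w}.
FOLLOW(<N>): in <N>::=v <N> p, <N> is followed by p with FIRST {p}; in <G>::=w <N>, the suffix after <N> is empty, so FOLLOW(<N>) ⊇ FOLLOW(<G>) = {v, w}. Thus FOLLOW(<N>) = {p, v, w}.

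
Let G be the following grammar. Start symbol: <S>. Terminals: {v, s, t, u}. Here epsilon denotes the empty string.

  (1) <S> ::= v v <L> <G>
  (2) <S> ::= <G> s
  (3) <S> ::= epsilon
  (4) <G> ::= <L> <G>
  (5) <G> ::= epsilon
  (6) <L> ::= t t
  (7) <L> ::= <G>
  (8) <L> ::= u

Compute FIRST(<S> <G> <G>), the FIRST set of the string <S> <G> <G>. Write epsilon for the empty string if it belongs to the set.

{epsilon, s, t, u, v}

FIRST(<S>): from <S>::=v v <L> <G> we get {v}; from <S>::=<G> s we get {s, t, u}; from <S>::=epsilon we get {epsilon}. So FIRST(<S>) = {epsilon, s, t, u, v}.
FIRST(<G>): from <G>::=<L> <G> we get {epsilon, t, u}; from <G>::=epsilon we get {epsilon}. So FIRST(<G>) = {epsilon, t, u}.
FIRST(<L>): from <L>::=t t we get {t}; from <L>::=<G> we get {epsilon, t, u}; from <L>::=u we get {u}. So FIRST(<L>) = {epsilon, t, u}.
FIRST(<S> <G> <G>): take FIRST of each symbol in turn, carrying on past any symbol whose FIRST contains epsilon; result {epsilon, s, t, u, v}.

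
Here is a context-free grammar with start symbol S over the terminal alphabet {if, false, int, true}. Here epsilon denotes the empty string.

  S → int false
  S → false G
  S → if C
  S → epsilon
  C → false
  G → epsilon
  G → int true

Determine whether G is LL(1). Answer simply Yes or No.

Yes

FIRST(S) = {epsilon, false, if, int}
FIRST(C) = {false}
FIRST(G) = {epsilon, int}
FOLLOW(S) = {$}
FOLLOW(C) = {$}
FOLLOW(G) = {$}
Each cell of M receives at most one production.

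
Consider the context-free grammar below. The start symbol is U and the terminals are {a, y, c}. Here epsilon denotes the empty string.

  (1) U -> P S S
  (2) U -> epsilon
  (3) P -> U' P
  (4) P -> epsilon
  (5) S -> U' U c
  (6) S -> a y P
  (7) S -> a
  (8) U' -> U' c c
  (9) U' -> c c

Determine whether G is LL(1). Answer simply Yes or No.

FIRST(U) = {epsilon, a, c}
FIRST(P) = {epsilon, c}
FIRST(S) = {a, c}
FIRST(U') = {c}
FOLLOW(U) = {$, c}
FOLLOW(P) = {$, a, c}
FOLLOW(S) = {$, a, c}
FOLLOW(U') = {$, a, c}
Cell M[P, c] receives both P -> U' P and P -> epsilon — the grammar is not LL(1).

No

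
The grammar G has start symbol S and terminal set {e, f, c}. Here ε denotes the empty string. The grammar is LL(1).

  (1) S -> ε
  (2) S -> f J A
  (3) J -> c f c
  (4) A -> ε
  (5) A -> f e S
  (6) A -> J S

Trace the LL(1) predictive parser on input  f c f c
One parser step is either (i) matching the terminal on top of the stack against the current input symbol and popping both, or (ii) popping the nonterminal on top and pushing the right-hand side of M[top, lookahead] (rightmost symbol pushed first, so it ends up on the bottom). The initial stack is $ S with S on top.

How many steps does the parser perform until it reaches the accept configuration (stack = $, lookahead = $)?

     Stack      Input      Action
  1  $ S        f c f c $  expand S -> f J A
  2  $ A J f    f c f c $  match f
  3  $ A J      c f c $    expand J -> c f c
  4  $ A c f c  c f c $    match c
  5  $ A c f    f c $      match f
  6  $ A c      c $        match c
  7  $ A        $          expand A -> ε
Accept reached after 7 steps.

7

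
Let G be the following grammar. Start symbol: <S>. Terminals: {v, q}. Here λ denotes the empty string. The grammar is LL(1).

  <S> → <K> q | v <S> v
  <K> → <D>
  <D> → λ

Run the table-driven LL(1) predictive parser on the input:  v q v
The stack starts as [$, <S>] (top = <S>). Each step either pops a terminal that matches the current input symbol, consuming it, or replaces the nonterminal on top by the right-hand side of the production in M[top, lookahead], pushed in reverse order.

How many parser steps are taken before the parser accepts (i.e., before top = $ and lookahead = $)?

     Stack      Input    Action
  1  $ <S>      v q v $  expand <S> → v <S> v
  2  $ v <S> v  v q v $  match v
  3  $ v <S>    q v $    expand <S> → <K> q
  4  $ v q <K>  q v $    expand <K> → <D>
  5  $ v q <D>  q v $    expand <D> → λ
  6  $ v q      q v $    match q
  7  $ v        v $      match v
Accept reached after 7 steps.

7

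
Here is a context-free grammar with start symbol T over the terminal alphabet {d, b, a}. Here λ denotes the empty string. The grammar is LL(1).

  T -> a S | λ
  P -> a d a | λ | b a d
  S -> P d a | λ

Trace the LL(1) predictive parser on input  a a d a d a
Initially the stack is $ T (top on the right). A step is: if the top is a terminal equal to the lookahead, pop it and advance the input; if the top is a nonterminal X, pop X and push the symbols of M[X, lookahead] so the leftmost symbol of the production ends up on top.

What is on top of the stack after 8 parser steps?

step 1: stack=$ T  input=a a d a d a $  — expand T -> a S
step 2: stack=$ S a  input=a a d a d a $  — match a
step 3: stack=$ S  input=a d a d a $  — expand S -> P d a
step 4: stack=$ a d P  input=a d a d a $  — expand P -> a d a
step 5: stack=$ a d a d a  input=a d a d a $  — match a
step 6: stack=$ a d a d  input=d a d a $  — match d
step 7: stack=$ a d a  input=a d a $  — match a
step 8: stack=$ a d  input=d a $  — match d
Stack after step 8: $ a (top = a).

a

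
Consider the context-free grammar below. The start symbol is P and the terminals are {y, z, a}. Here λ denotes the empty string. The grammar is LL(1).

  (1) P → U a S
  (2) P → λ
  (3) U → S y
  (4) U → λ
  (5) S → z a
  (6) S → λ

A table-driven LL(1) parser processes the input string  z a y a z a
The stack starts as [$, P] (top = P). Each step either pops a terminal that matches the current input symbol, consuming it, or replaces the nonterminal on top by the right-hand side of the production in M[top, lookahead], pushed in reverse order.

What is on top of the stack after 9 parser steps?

     Stack        Input          Action
  1  $ P          z a y a z a $  expand P → U a S
  2  $ S a U      z a y a z a $  expand U → S y
  3  $ S a y S    z a y a z a $  expand S → z a
  4  $ S a y a z  z a y a z a $  match z
  5  $ S a y a    a y a z a $    match a
  6  $ S a y      y a z a $      match y
  7  $ S a        a z a $        match a
  8  $ S          z a $          expand S → z a
  9  $ a z        z a $          match z
Stack after step 9: $ a (top = a).

a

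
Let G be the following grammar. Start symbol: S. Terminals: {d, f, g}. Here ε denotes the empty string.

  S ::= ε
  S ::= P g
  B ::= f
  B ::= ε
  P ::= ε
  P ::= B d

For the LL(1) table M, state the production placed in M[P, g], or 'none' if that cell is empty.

FIRST(B): from B::=f we get {f}; from B::=ε we get {ε}. So FIRST(B) = {ε, f}.
FIRST(P): from P::=ε we get {ε}; from P::=B d we get {d, f}. So FIRST(P) = {ε, d, f}.
FIRST(S): from S::=ε we get {ε}; from S::=P g we get {d, f, g}. So FIRST(S) = {ε, d, f, g}.
FOLLOW(S) includes $ since S is the start symbol.
FOLLOW(P): in S::=P g, P is followed by g with FIRST {g}. Thus FOLLOW(P) = {g}.
For P ::= ε: FIRST(ε) = {ε}, so it goes in M[P, t] for t ∈ {}; since ε ∈ FIRST, also for every t ∈ FOLLOW(P) = {g}.
For P ::= B d: FIRST(B d) = {d, f}, so it goes in M[P, t] for t ∈ {d, f}.

P ::= ε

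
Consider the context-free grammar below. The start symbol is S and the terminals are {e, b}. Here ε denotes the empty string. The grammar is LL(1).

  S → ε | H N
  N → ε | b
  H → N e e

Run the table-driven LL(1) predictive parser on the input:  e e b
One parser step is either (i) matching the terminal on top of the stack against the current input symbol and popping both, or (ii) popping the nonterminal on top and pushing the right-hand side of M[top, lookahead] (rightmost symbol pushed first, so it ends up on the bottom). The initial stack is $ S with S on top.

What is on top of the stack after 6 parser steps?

b

step 1: stack=$ S  input=e e b $  — expand S → H N
step 2: stack=$ N H  input=e e b $  — expand H → N e e
step 3: stack=$ N e e N  input=e e b $  — expand N → ε
step 4: stack=$ N e e  input=e e b $  — match e
step 5: stack=$ N e  input=e b $  — match e
step 6: stack=$ N  input=b $  — expand N → b
Stack after step 6: $ b (top = b).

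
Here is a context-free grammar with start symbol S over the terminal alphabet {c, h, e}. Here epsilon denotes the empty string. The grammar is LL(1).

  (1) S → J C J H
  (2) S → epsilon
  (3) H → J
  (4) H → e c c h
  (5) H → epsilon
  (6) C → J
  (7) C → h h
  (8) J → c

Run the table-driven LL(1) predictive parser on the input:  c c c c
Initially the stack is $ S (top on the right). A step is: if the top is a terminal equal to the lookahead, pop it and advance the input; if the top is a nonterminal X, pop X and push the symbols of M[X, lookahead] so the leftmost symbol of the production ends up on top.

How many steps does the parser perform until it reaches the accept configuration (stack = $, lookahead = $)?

step 1: stack=$ S  input=c c c c $  — expand S → J C J H
step 2: stack=$ H J C J  input=c c c c $  — expand J → c
step 3: stack=$ H J C c  input=c c c c $  — match c
step 4: stack=$ H J C  input=c c c $  — expand C → J
step 5: stack=$ H J J  input=c c c $  — expand J → c
step 6: stack=$ H J c  input=c c c $  — match c
step 7: stack=$ H J  input=c c $  — expand J → c
step 8: stack=$ H c  input=c c $  — match c
step 9: stack=$ H  input=c $  — expand H → J
step 10: stack=$ J  input=c $  — expand J → c
step 11: stack=$ c  input=c $  — match c
Accept reached after 11 steps.

11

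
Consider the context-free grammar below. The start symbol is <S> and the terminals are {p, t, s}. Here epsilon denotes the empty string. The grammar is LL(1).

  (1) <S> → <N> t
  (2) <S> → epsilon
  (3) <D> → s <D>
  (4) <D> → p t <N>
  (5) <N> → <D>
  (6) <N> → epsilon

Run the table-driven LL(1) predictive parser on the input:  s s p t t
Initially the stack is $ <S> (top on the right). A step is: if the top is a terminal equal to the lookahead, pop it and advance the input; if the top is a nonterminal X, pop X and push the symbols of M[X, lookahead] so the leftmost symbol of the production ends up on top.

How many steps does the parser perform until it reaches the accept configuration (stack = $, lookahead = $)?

11

      Stack        Input        Action
   1  $ <S>        s s p t t $  expand <S> → <N> t
   2  $ t <N>      s s p t t $  expand <N> → <D>
   3  $ t <D>      s s p t t $  expand <D> → s <D>
   4  $ t <D> s    s s p t t $  match s
   5  $ t <D>      s p t t $    expand <D> → s <D>
   6  $ t <D> s    s p t t $    match s
   7  $ t <D>      p t t $      expand <D> → p t <N>
   8  $ t <N> t p  p t t $      match p
   9  $ t <N> t    t t $        match t
  10  $ t <N>      t $          expand <N> → epsilon
  11  $ t          t $          match t
Accept reached after 11 steps.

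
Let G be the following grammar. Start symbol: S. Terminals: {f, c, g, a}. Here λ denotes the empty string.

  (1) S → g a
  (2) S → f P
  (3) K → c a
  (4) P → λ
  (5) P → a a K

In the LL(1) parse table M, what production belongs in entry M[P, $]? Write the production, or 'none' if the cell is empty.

FIRST(S) = {f, g}
FIRST(K) = {c}
FIRST(P) = {λ, a}
FOLLOW(S) includes $ since S is the start symbol.
FOLLOW(S): S appears on no right-hand side. Thus FOLLOW(S) = {$}.
FOLLOW(P): in S→f P, the suffix after P is empty, so FOLLOW(P) ⊇ FOLLOW(S) = {$}. Thus FOLLOW(P) = {$}.
For P → λ: FIRST(λ) = {λ}, so it goes in M[P, t] for t ∈ {}; since λ ∈ FIRST, also for every t ∈ FOLLOW(P) = {$}.
For P → a a K: FIRST(a a K) = {a}, so it goes in M[P, t] for t ∈ {a}.

P → λ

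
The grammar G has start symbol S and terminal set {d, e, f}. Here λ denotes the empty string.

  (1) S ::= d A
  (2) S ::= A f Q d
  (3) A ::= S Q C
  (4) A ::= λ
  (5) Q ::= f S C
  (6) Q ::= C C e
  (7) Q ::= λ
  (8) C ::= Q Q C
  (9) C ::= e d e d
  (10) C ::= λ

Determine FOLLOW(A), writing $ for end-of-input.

{$, d, e, f}

FIRST(S): from S::=d A we get {d}; from S::=A f Q d we get {d, f}. So FIRST(S) = {d, f}.
FIRST(A): from A::=S Q C we get {d, f}; from A::=λ we get {λ}. So FIRST(A) = {λ, d, f}.
FIRST(Q): from Q::=f S C we get {f}; from Q::=C C e we get {e, f}; from Q::=λ we get {λ}. So FIRST(Q) = {λ, e, f}.
FIRST(C): from C::=Q Q C we get {λ, e, f}; from C::=e d e d we get {e}; from C::=λ we get {λ}. So FIRST(C) = {λ, e, f}.
FOLLOW(S) includes $ since S is the start symbol.
FOLLOW(S): in A::=S Q C, S is followed by Q C with FIRST {λ, e, f}; in A::=S Q C, the suffix after S is nullable, so FOLLOW(S) ⊇ FOLLOW(A) = {$, d, e, f}; in Q::=f S C, S is followed by C with FIRST {λ, e, f}; in Q::=f S C, the suffix after S is nullable, so FOLLOW(S) ⊇ FOLLOW(Q) = {$, d, e, f}. Thus FOLLOW(S) = {$, d, e, f}.
FOLLOW(A): in S::=d A, the suffix after A is empty, so FOLLOW(A) ⊇ FOLLOW(S) = {$, d, e, f}; in S::=A f Q d, A is followed by f Q d with FIRST {f}. Thus FOLLOW(A) = {$, d, e, f}.
FOLLOW(Q): in S::=A f Q d, Q is followed by d with FIRST {d}; in A::=S Q C, Q is followed by C with FIRST {λ, e, f}; in A::=S Q C, the suffix after Q is nullable, so FOLLOW(Q) ⊇ FOLLOW(A) = {$, d, e, f}; in C::=Q Q C (occurrence 1), Q is followed by Q C with FIRST {λ, e, f}; in C::=Q Q C (occurrence 1), the suffix after Q is nullable, so FOLLOW(Q) ⊇ FOLLOW(C) = {$, d, e, f}; in C::=Q Q C (occurrence 2), Q is followed by C with FIRST {λ, e, f}; in C::=Q Q C (occurrence 2), the suffix after Q is nullable, so FOLLOW(Q) ⊇ FOLLOW(C) = {$, d, e, f}. Thus FOLLOW(Q) = {$, d, e, f}.
FOLLOW(C): in A::=S Q C, the suffix after C is empty, so FOLLOW(C) ⊇ FOLLOW(A) = {$, d, e, f}; in Q::=f S C, the suffix after C is empty, so FOLLOW(C) ⊇ FOLLOW(Q) = {$, d, e, f}; in Q::=C C e (occurrence 1), C is followed by C e with FIRST {e, f}; in Q::=C C e (occurrence 2), C is followed by e with FIRST {e}; in C::=Q Q C, the suffix after C is empty (adds nothing new). Thus FOLLOW(C) = {$, d, e, f}.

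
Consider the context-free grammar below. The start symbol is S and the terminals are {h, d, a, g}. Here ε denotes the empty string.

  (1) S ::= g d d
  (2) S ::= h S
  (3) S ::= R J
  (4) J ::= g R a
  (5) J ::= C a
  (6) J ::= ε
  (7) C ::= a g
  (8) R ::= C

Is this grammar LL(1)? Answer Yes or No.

Yes

FIRST(S) = {a, g, h}
FIRST(J) = {ε, a, g}
FIRST(C) = {a}
FIRST(R) = {a}
FOLLOW(S) = {$}
FOLLOW(J) = {$}
FOLLOW(C) = {$, a, g}
FOLLOW(R) = {$, a, g}
Each cell of M receives at most one production.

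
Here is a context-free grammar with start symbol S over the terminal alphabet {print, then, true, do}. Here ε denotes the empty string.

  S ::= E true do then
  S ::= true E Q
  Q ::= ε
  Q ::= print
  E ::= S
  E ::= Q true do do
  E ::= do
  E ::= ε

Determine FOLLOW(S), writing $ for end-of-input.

FIRST(Q) = {ε, print}
FIRST(S) = {do, print, true}  (via E true do then)
FIRST(E) = {ε, do, print, true}  (via S, Q true do do)
FOLLOW(S) includes $ since S is the start symbol.
FOLLOW(S): in E::=S, the suffix after S is empty, so FOLLOW(S) ⊇ FOLLOW(E) = {$, print, true}. Thus FOLLOW(S) = {$, print, true}.
FOLLOW(Q): in S::=true E Q, the suffix after Q is empty, so FOLLOW(Q) ⊇ FOLLOW(S) = {$, print, true}; in E::=Q true do do, Q is followed by true do do with FIRST {true}. Thus FOLLOW(Q) = {$, print, true}.
FOLLOW(E): in S::=E true do then, E is followed by true do then with FIRST {true}; in S::=true E Q, E is followed by Q with FIRST {ε, print}; in S::=true E Q, the suffix after E is nullable, so FOLLOW(E) ⊇ FOLLOW(S) = {$, print, true}. Thus FOLLOW(E) = {$, print, true}.

{$, print, true}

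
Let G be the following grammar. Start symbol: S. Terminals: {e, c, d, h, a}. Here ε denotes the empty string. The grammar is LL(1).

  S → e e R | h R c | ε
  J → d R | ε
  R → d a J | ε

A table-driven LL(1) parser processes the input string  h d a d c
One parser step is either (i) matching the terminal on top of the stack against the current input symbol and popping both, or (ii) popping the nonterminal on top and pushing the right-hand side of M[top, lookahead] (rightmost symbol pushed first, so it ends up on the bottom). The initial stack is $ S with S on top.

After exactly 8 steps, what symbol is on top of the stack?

c

     Stack      Input        Action
  1  $ S        h d a d c $  expand S → h R c
  2  $ c R h    h d a d c $  match h
  3  $ c R      d a d c $    expand R → d a J
  4  $ c J a d  d a d c $    match d
  5  $ c J a    a d c $      match a
  6  $ c J      d c $        expand J → d R
  7  $ c R d    d c $        match d
  8  $ c R      c $          expand R → ε
Stack after step 8: $ c (top = c).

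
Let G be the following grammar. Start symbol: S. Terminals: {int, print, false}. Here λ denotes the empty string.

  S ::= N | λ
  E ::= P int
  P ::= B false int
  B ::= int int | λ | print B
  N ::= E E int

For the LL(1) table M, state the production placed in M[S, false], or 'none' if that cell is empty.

FIRST(B): from B::=int int we get {int}; from B::=λ we get {λ}; from B::=print B we get {print}. So FIRST(B) = {λ, int, print}.
FIRST(P): from P::=B false int we get {false, int, print}. So FIRST(P) = {false, int, print}.
FIRST(E): from E::=P int we get {false, int, print}. So FIRST(E) = {false, int, print}.
FIRST(N): from N::=E E int we get {false, int, print}. So FIRST(N) = {false, int, print}.
FIRST(S): from S::=N we get {false, int, print}; from S::=λ we get {λ}. So FIRST(S) = {λ, false, int, print}.
FOLLOW(S) includes $ since S is the start symbol.
FOLLOW(S): S appears on no right-hand side. Thus FOLLOW(S) = {$}.
For S ::= N: FIRST(N) = {false, int, print}, so it goes in M[S, t] for t ∈ {false, int, print}.
For S ::= λ: FIRST(λ) = {λ}, so it goes in M[S, t] for t ∈ {}; since λ ∈ FIRST, also for every t ∈ FOLLOW(S) = {$}.

S ::= N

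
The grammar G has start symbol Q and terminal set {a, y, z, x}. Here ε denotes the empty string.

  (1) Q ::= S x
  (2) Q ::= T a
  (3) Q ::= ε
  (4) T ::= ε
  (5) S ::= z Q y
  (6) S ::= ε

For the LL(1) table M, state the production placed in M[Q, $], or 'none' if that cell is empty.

FIRST(T): from T::=ε we get {ε}. So FIRST(T) = {ε}.
FIRST(S): from S::=z Q y we get {z}; from S::=ε we get {ε}. So FIRST(S) = {ε, z}.
FIRST(Q): from Q::=S x we get {x, z}; from Q::=T a we get {a}; from Q::=ε we get {ε}. So FIRST(Q) = {ε, a, x, z}.
FOLLOW(Q) includes $ since Q is the start symbol.
FOLLOW(Q): in S::=z Q y, Q is followed by y with FIRST {y}. Thus FOLLOW(Q) = {$, y}.
For Q ::= S x: FIRST(S x) = {x, z}, so it goes in M[Q, t] for t ∈ {x, z}.
For Q ::= T a: FIRST(T a) = {a}, so it goes in M[Q, t] for t ∈ {a}.
For Q ::= ε: FIRST(ε) = {ε}, so it goes in M[Q, t] for t ∈ {}; since ε ∈ FIRST, also for every t ∈ FOLLOW(Q) = {$, y}.

Q ::= ε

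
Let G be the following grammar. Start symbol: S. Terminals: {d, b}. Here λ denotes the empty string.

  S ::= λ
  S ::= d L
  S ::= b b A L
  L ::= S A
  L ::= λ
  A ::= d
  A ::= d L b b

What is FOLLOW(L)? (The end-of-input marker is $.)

{$, b, d}

FIRST(S): from S::=λ we get {λ}; from S::=d L we get {d}; from S::=b b A L we get {b}. So FIRST(S) = {λ, b, d}.
FIRST(A): from A::=d we get {d}; from A::=d L b b we get {d}. So FIRST(A) = {d}.
FIRST(L): from L::=S A we get {b, d}; from L::=λ we get {λ}. So FIRST(L) = {λ, b, d}.
FOLLOW(S) includes $ since S is the start symbol.
FOLLOW(S): in L::=S A, S is followed by A with FIRST {d}. Thus FOLLOW(S) = {$, d}.
FOLLOW(L): in S::=d L, the suffix after L is empty, so FOLLOW(L) ⊇ FOLLOW(S) = {$, d}; in S::=b b A L, the suffix after L is empty, so FOLLOW(L) ⊇ FOLLOW(S) = {$, d}; in A::=d L b b, L is followed by b b with FIRST {b}. Thus FOLLOW(L) = {$, b, d}.
FOLLOW(A): in S::=b b A L, A is followed by L with FIRST {λ, b, d}; in S::=b b A L, the suffix after A is nullable, so FOLLOW(A) ⊇ FOLLOW(S) = {$, d}; in L::=S A, the suffix after A is empty, so FOLLOW(A) ⊇ FOLLOW(L) = {$, b, d}. Thus FOLLOW(A) = {$, b, d}.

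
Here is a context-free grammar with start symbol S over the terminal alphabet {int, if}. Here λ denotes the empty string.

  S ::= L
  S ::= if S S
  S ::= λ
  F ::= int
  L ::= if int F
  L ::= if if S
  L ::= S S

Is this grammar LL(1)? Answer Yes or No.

FIRST(S) = {λ, if}
FIRST(F) = {int}
FIRST(L) = {λ, if}
FOLLOW(S) = {$, if}
FOLLOW(F) = {$, if}
FOLLOW(L) = {$, if}
Cell M[L, if] receives both L ::= if int F and L ::= if if S and L ::= S S — the grammar is not LL(1).

No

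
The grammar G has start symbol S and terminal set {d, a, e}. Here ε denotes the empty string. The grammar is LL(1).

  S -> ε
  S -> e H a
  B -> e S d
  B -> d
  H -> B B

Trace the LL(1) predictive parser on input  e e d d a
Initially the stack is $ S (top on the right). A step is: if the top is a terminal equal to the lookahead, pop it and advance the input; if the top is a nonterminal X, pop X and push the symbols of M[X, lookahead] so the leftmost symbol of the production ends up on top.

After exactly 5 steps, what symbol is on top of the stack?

step 1: stack=$ S  input=e e d d a $  — expand S -> e H a
step 2: stack=$ a H e  input=e e d d a $  — match e
step 3: stack=$ a H  input=e d d a $  — expand H -> B B
step 4: stack=$ a B B  input=e d d a $  — expand B -> e S d
step 5: stack=$ a B d S e  input=e d d a $  — match e
Stack after step 5: $ a B d S (top = S).

S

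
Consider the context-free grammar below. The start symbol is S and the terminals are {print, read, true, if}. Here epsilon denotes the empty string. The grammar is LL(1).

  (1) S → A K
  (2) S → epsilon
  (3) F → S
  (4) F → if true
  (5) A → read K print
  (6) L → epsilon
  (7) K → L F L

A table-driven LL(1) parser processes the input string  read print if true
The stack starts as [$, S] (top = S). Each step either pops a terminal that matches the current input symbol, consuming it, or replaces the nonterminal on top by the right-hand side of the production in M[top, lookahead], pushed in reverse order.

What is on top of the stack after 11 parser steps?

F

step 1: stack=$ S  input=read print if true $  — expand S → A K
step 2: stack=$ K A  input=read print if true $  — expand A → read K print
step 3: stack=$ K print K read  input=read print if true $  — match read
step 4: stack=$ K print K  input=print if true $  — expand K → L F L
step 5: stack=$ K print L F L  input=print if true $  — expand L → epsilon
step 6: stack=$ K print L F  input=print if true $  — expand F → S
step 7: stack=$ K print L S  input=print if true $  — expand S → epsilon
step 8: stack=$ K print L  input=print if true $  — expand L → epsilon
step 9: stack=$ K print  input=print if true $  — match print
step 10: stack=$ K  input=if true $  — expand K → L F L
step 11: stack=$ L F L  input=if true $  — expand L → epsilon
Stack after step 11: $ L F (top = F).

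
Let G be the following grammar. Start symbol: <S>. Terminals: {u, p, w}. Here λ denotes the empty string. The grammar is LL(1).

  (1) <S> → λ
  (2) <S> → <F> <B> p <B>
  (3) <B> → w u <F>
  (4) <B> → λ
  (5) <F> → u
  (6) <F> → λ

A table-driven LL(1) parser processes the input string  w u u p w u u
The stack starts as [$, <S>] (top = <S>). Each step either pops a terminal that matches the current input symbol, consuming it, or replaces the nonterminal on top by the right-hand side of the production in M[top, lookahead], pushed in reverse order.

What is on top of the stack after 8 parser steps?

<B>

step 1: stack=$ <S>  input=w u u p w u u $  — expand <S> → <F> <B> p <B>
step 2: stack=$ <B> p <B> <F>  input=w u u p w u u $  — expand <F> → λ
step 3: stack=$ <B> p <B>  input=w u u p w u u $  — expand <B> → w u <F>
step 4: stack=$ <B> p <F> u w  input=w u u p w u u $  — match w
step 5: stack=$ <B> p <F> u  input=u u p w u u $  — match u
step 6: stack=$ <B> p <F>  input=u p w u u $  — expand <F> → u
step 7: stack=$ <B> p u  input=u p w u u $  — match u
step 8: stack=$ <B> p  input=p w u u $  — match p
Stack after step 8: $ <B> (top = <B>).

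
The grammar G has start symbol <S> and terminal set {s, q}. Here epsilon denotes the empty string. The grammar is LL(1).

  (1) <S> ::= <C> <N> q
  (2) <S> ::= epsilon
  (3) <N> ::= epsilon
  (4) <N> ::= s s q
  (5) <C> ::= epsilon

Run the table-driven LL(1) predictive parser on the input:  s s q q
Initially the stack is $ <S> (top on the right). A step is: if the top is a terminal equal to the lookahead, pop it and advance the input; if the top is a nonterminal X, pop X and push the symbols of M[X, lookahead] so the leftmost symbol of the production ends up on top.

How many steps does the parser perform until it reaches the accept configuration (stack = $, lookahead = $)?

7

     Stack        Input      Action
  1  $ <S>        s s q q $  expand <S> ::= <C> <N> q
  2  $ q <N> <C>  s s q q $  expand <C> ::= epsilon
  3  $ q <N>      s s q q $  expand <N> ::= s s q
  4  $ q q s s    s s q q $  match s
  5  $ q q s      s q q $    match s
  6  $ q q        q q $      match q
  7  $ q          q $        match q
Accept reached after 7 steps.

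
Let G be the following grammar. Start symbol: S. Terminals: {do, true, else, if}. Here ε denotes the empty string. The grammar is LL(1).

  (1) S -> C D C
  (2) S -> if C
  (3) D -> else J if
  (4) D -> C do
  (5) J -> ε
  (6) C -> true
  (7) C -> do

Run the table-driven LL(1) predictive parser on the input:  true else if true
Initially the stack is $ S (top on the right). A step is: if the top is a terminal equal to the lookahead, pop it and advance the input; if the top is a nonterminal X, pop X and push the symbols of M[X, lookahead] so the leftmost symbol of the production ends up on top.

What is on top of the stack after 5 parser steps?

     Stack          Input                Action
  1  $ S            true else if true $  expand S -> C D C
  2  $ C D C        true else if true $  expand C -> true
  3  $ C D true     true else if true $  match true
  4  $ C D          else if true $       expand D -> else J if
  5  $ C if J else  else if true $       match else
Stack after step 5: $ C if J (top = J).

J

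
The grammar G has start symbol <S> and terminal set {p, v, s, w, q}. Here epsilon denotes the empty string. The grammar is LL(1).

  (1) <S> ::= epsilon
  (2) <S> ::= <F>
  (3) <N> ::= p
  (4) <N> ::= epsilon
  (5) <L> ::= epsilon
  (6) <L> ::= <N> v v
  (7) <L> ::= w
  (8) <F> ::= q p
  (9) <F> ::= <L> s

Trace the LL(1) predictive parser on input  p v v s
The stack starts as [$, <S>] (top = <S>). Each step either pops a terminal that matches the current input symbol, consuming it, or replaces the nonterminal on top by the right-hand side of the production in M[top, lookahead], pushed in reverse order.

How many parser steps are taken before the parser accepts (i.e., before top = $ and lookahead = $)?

step 1: stack=$ <S>  input=p v v s $  — expand <S> ::= <F>
step 2: stack=$ <F>  input=p v v s $  — expand <F> ::= <L> s
step 3: stack=$ s <L>  input=p v v s $  — expand <L> ::= <N> v v
step 4: stack=$ s v v <N>  input=p v v s $  — expand <N> ::= p
step 5: stack=$ s v v p  input=p v v s $  — match p
step 6: stack=$ s v v  input=v v s $  — match v
step 7: stack=$ s v  input=v s $  — match v
step 8: stack=$ s  input=s $  — match s
Accept reached after 8 steps.

8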